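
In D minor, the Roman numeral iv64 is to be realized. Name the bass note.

D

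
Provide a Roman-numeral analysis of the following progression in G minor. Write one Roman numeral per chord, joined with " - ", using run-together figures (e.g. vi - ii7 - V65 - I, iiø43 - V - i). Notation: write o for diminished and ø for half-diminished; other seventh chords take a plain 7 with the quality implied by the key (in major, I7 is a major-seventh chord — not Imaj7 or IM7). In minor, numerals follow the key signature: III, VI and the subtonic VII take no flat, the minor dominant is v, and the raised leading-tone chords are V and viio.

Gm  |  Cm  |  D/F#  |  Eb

Gm: root G is the tonic; minor triad there is i.
Cm: minor triad on C = scale degree 4 → iv.
D/F#: major triad on D = scale degree 5 → V6.
Eb has root Eb, degree 6 in G minor, so VI.

i - iv - V6 - VI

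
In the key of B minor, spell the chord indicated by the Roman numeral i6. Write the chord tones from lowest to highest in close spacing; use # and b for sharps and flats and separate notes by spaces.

D F# B

In B minor, the tonic is B, and the diatonic chord built there is a minor triad.
Stacking thirds from B gives B-D-F#.
The figured bass 6 indicates first inversion, placing the third (D) in the bass: D-F#-B.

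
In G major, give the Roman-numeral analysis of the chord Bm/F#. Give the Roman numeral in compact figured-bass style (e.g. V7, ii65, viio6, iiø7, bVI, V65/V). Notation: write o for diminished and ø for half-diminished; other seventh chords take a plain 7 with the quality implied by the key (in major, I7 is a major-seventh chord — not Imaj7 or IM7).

iii64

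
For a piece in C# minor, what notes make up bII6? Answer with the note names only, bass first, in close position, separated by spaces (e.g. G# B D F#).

Scale degree 2 in C# minor is D#; lowering it a half step gives D. bII6 is the Neapolitan sixth — a major triad on the lowered second degree, here in its customary first inversion.
So the chord is D-F#-A, a major triad.
With the 6 figure the chord is in first inversion; from the bass F# upward in close position it reads F#-A-D.

F# A D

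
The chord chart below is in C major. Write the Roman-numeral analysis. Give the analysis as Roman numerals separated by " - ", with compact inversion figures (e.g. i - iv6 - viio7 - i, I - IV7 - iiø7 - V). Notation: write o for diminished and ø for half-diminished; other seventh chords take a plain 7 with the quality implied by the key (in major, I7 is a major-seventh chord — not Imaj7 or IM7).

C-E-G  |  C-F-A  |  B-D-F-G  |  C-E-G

I - IV64 - V65 - I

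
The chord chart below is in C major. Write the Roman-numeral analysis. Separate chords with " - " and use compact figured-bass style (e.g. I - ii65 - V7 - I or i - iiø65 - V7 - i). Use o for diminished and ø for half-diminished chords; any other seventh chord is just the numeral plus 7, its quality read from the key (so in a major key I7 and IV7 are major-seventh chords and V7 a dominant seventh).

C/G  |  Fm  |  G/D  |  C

I64 - iv - V64 - I

C/G: major triad on C = scale degree 1 → I64.
Fm is non-diatonic — iv, a mixture chord from C minor.
G/D: root G is the dominant; major triad there is V64.
C: root C is the tonic; major triad there is I.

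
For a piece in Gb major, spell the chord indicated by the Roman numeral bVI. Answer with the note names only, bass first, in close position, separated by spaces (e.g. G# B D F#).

Scale degree 6 in Gb major is Eb; lowering it a half step gives Ebb. bVI is a major triad on the lowered sixth degree, borrowed from the parallel minor.
So the chord is Ebb-Gb-Bbb.

Ebb Gb Bbb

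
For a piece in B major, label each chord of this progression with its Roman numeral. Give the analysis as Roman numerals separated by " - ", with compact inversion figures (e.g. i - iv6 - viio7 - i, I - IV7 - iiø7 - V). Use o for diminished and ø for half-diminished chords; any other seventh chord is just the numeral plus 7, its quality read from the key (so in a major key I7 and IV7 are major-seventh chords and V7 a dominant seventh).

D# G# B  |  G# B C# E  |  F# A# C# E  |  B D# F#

vi64 - ii43 - V7 - I

D#-G#-B has root G#, degree 6 in B major, so vi64.
G#-B-C#-E: root C# is the supertonic; minor seventh chord there is ii43.
F#-A#-C#-E has root F#, degree 5 in B major, so V7.
B-D#-F#: root B is the tonic; major triad there is I.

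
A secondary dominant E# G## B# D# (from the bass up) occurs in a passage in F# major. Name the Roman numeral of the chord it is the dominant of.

The chord is a dominant seventh chord on E#.
A dominant resolves down a perfect fifth: E# → A#. In F# major, A# is scale degree 3, i.e. iii.

iii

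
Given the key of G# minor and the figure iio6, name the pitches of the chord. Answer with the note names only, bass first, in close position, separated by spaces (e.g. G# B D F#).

The numeral's case and figure indicate a diminished triad. In G# minor its root, scale degree 2, is A#.
Stacking thirds from A# gives A#-C#-E.
The figured bass 6 indicates first inversion, placing the third (C#) in the bass: C#-E-A#.

C# E A#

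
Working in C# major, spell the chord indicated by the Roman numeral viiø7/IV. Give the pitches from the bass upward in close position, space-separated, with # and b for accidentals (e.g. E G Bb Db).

E# G# B D#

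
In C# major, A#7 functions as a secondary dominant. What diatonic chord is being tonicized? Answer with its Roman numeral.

The chord is a dominant seventh chord on A#.
A dominant resolves down a perfect fifth: A# → D#. In C# major, D# is scale degree 2, i.e. ii.

ii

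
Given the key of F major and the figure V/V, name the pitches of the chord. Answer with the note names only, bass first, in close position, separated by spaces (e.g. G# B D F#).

V/V is a secondary dominant — the dominant triad of V. V in F major is C, so the applied chord's root is G, a perfect fifth above.
Building a major triad on G gives G-B-D.

G B D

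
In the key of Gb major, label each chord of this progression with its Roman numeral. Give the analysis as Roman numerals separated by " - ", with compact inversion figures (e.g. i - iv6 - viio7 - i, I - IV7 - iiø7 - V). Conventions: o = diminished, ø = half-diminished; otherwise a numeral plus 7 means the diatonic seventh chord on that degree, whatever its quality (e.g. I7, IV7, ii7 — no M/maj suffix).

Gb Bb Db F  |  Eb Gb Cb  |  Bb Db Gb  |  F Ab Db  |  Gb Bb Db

Gb-Bb-Db-F: major seventh chord on Gb = scale degree 1 → I7.
Eb-Gb-Cb: root Cb is the subdominant; major triad there is IV6.
Bb-Db-Gb has root Gb, degree 1 in Gb major, so I6.
F-Ab-Db: major triad on Db = scale degree 5 → V6.
Gb-Bb-Db: major triad on Gb = scale degree 1 → I.

I7 - IV6 - I6 - V6 - I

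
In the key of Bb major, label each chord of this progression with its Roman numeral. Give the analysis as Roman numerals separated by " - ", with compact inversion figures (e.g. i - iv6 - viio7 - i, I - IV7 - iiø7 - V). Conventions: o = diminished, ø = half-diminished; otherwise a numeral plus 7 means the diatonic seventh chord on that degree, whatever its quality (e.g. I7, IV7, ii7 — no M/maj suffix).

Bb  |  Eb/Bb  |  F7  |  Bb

I - IV64 - V7 - I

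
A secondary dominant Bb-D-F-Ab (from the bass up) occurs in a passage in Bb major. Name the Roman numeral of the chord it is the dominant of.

The chord is a dominant seventh chord on Bb.
A dominant resolves down a perfect fifth: Bb → Eb. In Bb major, Eb is scale degree 4, i.e. IV.

IV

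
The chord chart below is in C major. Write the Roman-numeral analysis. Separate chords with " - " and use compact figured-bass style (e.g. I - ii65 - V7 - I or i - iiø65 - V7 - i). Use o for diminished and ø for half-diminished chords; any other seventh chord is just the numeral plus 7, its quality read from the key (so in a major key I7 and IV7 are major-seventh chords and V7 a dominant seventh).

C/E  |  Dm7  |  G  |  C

I6 - ii7 - V - I

C/E has root C, degree 1 in C major, so I6.
Dm7: minor seventh chord on D = scale degree 2 → ii7.
G has root G, degree 5 in C major, so V.
C: major triad on C = scale degree 1 → I.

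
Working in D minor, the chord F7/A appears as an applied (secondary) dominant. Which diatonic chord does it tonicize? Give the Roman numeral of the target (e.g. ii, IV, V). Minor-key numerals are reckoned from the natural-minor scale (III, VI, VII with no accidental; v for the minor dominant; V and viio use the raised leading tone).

The chord is a dominant seventh chord on F.
A dominant resolves down a perfect fifth: F → Bb. In D minor, Bb is scale degree 6, i.e. VI.

VI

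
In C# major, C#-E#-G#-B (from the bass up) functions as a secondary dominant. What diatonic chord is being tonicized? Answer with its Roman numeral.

IV

The chord is a dominant seventh chord on C#.
A dominant resolves down a perfect fifth: C# → F#. In C# major, F# is scale degree 4, i.e. IV.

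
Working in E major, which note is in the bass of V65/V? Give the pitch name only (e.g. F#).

The applied chord V65/V is rooted on F#: F#-A#-C#-E.
The figure 65 means first inversion — the third is in the bass.

A#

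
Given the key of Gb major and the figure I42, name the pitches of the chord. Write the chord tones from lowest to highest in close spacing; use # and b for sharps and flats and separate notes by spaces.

F Gb Bb Db

In Gb major, the tonic is Gb, and the diatonic chord built there is a major seventh chord.
Stacking thirds from Gb gives Gb-Bb-Db-F.
With the 42 figure the chord is in third inversion; from the bass F upward in close position it reads F-Gb-Bb-Db.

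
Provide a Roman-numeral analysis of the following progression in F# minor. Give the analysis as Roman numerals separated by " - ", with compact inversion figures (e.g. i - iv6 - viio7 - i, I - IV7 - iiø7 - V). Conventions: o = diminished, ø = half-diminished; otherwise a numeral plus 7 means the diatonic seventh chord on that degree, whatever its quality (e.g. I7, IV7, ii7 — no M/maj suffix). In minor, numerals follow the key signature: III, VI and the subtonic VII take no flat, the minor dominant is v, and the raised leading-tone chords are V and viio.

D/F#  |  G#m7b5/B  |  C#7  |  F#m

VI6 - iiø65 - V7 - i

D/F# has root D, degree 6 in F# minor, so VI6.
G#m7b5/B: half-diminished seventh chord on G# = scale degree 2 → iiø65.
C#7: root C# is the dominant; dominant seventh chord there is V7.
F#m: minor triad on F# = scale degree 1 → i.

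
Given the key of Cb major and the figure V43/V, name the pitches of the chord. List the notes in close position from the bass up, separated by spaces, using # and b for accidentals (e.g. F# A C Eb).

V43/V is a secondary dominant — the dominant seventh of V. V in Cb major is Gb, so the applied chord's root is Db, a perfect fifth above.
Building a dominant seventh chord on Db gives Db-F-Ab-Cb.
With the 43 figure the chord is in second inversion; from the bass Ab upward in close position it reads Ab-Cb-Db-F.

Ab Cb Db F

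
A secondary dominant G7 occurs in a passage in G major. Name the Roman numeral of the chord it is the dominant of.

IV

The chord is a dominant seventh chord on G.
A dominant resolves down a perfect fifth: G → C. In G major, C is scale degree 4, i.e. IV.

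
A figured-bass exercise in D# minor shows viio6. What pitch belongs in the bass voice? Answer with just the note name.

viio in D# minor has root C##; the chord is C##-E#-G#.
The figure 6 means first inversion — the third is in the bass.

E#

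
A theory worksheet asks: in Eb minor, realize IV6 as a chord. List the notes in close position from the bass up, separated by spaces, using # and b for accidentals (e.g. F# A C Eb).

IV6 is the major subdominant, borrowed from the parallel major. In Eb minor that root is Ab.
So the chord is Ab-C-Eb.
With the 6 figure the chord is in first inversion; from the bass C upward in close position it reads C-Eb-Ab.

C Eb Ab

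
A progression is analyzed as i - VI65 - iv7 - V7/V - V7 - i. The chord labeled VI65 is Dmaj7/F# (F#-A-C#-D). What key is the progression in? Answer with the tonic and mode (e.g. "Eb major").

F# minor

VI65 is given as F#-A-C#-D — a major seventh chord with root D.
Counting down 5 scale steps from D places the tonic on F#; a major seventh chord on degree 6 is diatonic only in minor.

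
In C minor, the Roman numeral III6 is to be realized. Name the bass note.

III in C minor has root Eb; the chord is Eb-G-Bb.
The figure 6 means first inversion — the third is in the bass.

G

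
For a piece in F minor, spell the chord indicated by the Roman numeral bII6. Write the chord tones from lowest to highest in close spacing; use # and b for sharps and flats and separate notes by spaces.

Bb Db Gb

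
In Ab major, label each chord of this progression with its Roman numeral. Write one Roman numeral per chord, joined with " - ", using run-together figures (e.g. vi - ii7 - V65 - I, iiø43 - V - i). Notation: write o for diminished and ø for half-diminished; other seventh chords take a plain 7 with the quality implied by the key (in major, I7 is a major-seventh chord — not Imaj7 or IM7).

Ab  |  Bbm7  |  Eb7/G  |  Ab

I - ii7 - V65 - I

Ab: major triad on Ab = scale degree 1 → I.
Bbm7: root Bb is the supertonic; minor seventh chord there is ii7.
Eb7/G has root Eb, degree 5 in Ab major, so V65.
Ab: major triad on Ab = scale degree 1 → I.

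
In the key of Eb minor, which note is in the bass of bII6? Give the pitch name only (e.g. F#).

Ab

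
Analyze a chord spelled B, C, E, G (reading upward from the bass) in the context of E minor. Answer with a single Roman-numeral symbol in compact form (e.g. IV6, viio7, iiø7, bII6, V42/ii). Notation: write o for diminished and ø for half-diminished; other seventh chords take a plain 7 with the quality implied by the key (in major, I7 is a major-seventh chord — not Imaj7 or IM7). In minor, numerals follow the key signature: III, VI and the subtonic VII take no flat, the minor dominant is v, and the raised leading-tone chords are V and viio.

VI42

The pitches C-E-G-B form a major seventh chord rooted on C.
In E minor, C is the submediant; the diatonic major seventh chord there is VI7.
With B in the bass the chord is in third inversion, so the figured bass is 42.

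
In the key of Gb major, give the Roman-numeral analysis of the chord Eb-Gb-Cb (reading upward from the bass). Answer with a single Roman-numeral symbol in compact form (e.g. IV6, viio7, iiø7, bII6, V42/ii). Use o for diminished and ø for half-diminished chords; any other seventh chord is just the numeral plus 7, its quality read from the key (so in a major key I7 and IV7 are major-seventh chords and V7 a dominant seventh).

IV6

Stacked in thirds the chord is Cb-Eb-Gb: a major triad on Cb.
Cb is scale degree 4 in Gb major, and a major triad on that degree is written IV.
With Eb in the bass the chord is in first inversion, so the figured bass is 6.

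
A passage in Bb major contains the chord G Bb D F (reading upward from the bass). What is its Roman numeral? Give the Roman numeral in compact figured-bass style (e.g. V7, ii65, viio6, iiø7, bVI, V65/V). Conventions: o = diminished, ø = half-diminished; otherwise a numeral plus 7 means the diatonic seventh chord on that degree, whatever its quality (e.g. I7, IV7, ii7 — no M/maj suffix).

vi7

The pitches G-Bb-D-F form a minor seventh chord rooted on G.
In Bb major, G is the submediant; the diatonic minor seventh chord there is vi7.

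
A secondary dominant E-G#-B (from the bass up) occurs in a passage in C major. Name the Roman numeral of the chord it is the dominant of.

The chord is a major triad on E.
A dominant resolves down a perfect fifth: E → A. In C major, A is scale degree 6, i.e. vi.

vi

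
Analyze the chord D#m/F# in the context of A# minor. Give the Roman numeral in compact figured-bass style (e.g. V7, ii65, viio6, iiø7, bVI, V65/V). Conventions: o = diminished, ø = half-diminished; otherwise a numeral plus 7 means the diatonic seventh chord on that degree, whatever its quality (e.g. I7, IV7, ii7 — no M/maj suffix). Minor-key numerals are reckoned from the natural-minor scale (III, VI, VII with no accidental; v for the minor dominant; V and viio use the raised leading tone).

iv6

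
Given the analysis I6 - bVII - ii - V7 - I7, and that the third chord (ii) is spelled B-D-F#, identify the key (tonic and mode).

The anchor chord is a minor triad on B, labeled ii.
Counting down one scale step from B places the tonic on A; a minor triad on degree 2 is diatonic only in major.

A major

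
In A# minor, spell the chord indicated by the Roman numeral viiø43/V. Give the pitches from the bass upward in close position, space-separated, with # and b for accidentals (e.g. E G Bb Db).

The slash marks an applied leading-tone chord: viio of V. In A# minor, V is E#, so the leading tone to it is D##, a half step below.
Building a half-diminished seventh chord on D## gives D##-F##-A#-C##.
The figured bass 43 indicates second inversion, placing the fifth (A#) in the bass: A#-C##-D##-F##.

A# C## D## F##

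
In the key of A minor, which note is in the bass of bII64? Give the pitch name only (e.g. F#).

F

bII in A minor has root Bb; the chord is Bb-D-F.
The figure 64 means second inversion — the fifth is in the bass.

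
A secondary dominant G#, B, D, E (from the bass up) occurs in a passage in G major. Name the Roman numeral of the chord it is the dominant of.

ii

The chord is a dominant seventh chord on E.
A dominant resolves down a perfect fifth: E → A. In G major, A is scale degree 2, i.e. ii.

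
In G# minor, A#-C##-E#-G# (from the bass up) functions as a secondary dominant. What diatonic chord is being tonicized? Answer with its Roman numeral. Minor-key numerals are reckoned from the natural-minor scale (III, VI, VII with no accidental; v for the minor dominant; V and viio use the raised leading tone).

V

The chord is a dominant seventh chord on A#.
A dominant resolves down a perfect fifth: A# → D#. In G# minor, D# is scale degree 5, i.e. V.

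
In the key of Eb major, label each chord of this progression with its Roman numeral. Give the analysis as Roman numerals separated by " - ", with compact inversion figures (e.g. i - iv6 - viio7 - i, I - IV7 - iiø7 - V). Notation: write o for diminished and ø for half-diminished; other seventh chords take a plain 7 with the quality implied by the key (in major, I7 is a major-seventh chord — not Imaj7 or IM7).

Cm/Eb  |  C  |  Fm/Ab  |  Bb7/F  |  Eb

Cm/Eb: root C is the submediant; minor triad there is vi6.
C: a major triad on C, the applied dominant of ii → V/ii.
Fm/Ab: root F is the supertonic; minor triad there is ii6.
Bb7/F: dominant seventh chord on Bb = scale degree 5 → V43.
Eb: root Eb is the tonic; major triad there is I.

vi6 - V/ii - ii6 - V43 - I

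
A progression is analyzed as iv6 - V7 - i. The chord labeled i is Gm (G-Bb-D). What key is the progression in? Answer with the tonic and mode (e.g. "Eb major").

G minor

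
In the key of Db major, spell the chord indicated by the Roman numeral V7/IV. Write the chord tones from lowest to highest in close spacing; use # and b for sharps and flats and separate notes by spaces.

Db F Ab Cb

V7/IV is a secondary dominant — the dominant seventh of IV. IV in Db major is Gb, so the applied chord's root is Db, a perfect fifth above.
Building a dominant seventh chord on Db gives Db-F-Ab-Cb.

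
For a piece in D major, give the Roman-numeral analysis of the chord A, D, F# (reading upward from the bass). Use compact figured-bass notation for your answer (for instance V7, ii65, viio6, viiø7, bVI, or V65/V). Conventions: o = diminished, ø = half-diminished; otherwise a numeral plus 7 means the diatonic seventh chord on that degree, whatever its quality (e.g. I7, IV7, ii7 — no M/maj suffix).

The pitches D-F#-A form a major triad rooted on D.
D is scale degree 1 in D major, and a major triad on that degree is written I.
With A in the bass the chord is in second inversion, so the figured bass is 64.

I64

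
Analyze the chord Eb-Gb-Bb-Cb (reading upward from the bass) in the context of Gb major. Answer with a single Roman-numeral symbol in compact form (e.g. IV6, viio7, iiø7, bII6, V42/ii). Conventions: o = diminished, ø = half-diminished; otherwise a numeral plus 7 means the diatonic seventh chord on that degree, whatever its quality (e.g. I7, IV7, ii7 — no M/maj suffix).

IV65

The pitches Cb-Eb-Gb-Bb form a major seventh chord rooted on Cb.
In Gb major, Cb is the subdominant; the diatonic major seventh chord there is IV7.
With Eb in the bass the chord is in first inversion, so the figured bass is 65.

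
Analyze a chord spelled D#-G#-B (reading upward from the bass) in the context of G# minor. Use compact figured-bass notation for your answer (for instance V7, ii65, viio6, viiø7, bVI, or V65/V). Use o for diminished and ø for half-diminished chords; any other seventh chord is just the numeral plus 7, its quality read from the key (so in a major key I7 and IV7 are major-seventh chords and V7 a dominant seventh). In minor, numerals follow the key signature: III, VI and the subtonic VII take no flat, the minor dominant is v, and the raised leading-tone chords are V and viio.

Stacked in thirds the chord is G#-B-D#: a minor triad on G#.
In G# minor, G# is the tonic; the diatonic minor triad there is i.
With D# in the bass the chord is in second inversion, so the figured bass is 64.

i64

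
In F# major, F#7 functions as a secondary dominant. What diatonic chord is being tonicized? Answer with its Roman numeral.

The chord is a dominant seventh chord on F#.
A dominant resolves down a perfect fifth: F# → B. In F# major, B is scale degree 4, i.e. IV.

IV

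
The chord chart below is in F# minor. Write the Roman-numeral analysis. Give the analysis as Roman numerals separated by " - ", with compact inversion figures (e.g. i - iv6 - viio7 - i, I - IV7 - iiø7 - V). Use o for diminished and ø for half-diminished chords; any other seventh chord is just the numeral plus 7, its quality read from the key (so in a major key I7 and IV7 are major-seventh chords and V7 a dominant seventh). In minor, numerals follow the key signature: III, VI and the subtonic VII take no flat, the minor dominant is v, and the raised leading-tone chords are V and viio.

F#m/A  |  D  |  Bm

i6 - VI - iv

F#m/A: root F# is the tonic; minor triad there is i6.
D: major triad on D = scale degree 6 → VI.
Bm: minor triad on B = scale degree 4 → iv.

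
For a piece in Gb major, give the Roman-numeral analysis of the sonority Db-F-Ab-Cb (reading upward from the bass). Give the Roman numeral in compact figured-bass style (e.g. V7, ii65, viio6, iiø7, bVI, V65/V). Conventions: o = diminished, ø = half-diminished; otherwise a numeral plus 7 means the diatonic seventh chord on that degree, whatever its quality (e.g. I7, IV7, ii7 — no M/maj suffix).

V7

Stacked in thirds the chord is Db-F-Ab-Cb: a dominant seventh chord on Db.
In Gb major, Db is the dominant; the diatonic dominant seventh chord there is V7.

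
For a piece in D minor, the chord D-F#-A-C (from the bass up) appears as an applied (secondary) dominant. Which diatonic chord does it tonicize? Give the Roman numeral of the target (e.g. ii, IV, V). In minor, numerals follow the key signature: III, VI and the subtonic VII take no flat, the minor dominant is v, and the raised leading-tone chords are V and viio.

The chord is a dominant seventh chord on D.
A dominant resolves down a perfect fifth: D → G. In D minor, G is scale degree 4, i.e. iv.

iv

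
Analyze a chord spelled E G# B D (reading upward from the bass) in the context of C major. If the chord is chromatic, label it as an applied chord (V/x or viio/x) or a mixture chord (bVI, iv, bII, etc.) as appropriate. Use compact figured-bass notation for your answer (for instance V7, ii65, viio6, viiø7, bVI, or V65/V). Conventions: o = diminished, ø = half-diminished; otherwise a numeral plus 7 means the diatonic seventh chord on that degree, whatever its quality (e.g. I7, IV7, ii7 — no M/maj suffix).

The pitches E-G#-B-D form a dominant seventh chord rooted on E.
E is not a diatonic chord root with this quality in C major, but it lies a perfect fifth above A (vi), so the chord functions as an applied dominant of vi.

V7/vi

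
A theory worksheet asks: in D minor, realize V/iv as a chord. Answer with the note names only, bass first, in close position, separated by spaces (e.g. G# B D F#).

D F# A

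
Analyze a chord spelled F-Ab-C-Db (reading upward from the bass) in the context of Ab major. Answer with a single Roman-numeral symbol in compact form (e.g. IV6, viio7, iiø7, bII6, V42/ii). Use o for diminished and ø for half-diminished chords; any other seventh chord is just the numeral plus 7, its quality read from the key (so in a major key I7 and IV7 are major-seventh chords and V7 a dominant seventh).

IV65

The pitches Db-F-Ab-C form a major seventh chord rooted on Db.
Db is scale degree 4 in Ab major, and a major seventh chord on that degree is written IV7.
With F in the bass the chord is in first inversion, so the figured bass is 65.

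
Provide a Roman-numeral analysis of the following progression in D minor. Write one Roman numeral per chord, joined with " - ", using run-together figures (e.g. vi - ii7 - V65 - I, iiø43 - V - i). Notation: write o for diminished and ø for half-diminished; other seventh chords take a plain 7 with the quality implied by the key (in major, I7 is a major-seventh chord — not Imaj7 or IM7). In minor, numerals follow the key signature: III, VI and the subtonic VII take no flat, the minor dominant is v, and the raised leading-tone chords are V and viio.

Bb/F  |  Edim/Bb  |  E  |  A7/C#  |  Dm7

VI64 - iio64 - V/V - V65 - i7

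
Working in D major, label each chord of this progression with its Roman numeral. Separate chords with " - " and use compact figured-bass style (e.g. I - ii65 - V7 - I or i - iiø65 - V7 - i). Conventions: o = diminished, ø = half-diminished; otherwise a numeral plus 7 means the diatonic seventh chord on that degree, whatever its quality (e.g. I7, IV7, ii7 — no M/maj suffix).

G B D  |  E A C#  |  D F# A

IV - V64 - I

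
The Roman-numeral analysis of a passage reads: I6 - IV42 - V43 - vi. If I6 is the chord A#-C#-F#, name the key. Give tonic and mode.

F# major

The anchor chord is a major triad on F#, labeled I6.
If F# is scale degree 1 and the mode makes that degree carry a major triad, the tonic is F# and the mode is major.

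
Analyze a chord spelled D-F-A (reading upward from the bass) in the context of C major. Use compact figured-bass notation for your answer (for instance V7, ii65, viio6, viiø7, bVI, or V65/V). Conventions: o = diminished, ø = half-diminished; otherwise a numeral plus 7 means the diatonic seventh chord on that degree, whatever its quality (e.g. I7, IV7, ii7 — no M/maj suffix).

ii

The pitches D-F-A form a minor triad rooted on D.
D is scale degree 2 in C major, and a minor triad on that degree is written ii.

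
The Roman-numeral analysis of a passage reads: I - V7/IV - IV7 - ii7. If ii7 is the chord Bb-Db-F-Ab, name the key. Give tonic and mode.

The chord Bbm7 is a minor seventh chord rooted on Bb; its label is ii7.
ii7 on Bb implies Bb is the supertonic; that puts the tonic at Ab, and the lowercase numeral fits major mode.

Ab major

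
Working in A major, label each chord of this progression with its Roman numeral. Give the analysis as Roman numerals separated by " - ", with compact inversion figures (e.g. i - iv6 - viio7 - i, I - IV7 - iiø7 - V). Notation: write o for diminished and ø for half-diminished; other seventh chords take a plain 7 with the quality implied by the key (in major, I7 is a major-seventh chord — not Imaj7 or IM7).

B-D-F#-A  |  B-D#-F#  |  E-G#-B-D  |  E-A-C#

B-D-F#-A: root B is the supertonic; minor seventh chord there is ii7.
B-D#-F#: a major triad on B, the applied dominant of V → V/V.
E-G#-B-D: root E is the dominant; dominant seventh chord there is V7.
E-A-C#: major triad on A = scale degree 1 → I64.

ii7 - V/V - V7 - I64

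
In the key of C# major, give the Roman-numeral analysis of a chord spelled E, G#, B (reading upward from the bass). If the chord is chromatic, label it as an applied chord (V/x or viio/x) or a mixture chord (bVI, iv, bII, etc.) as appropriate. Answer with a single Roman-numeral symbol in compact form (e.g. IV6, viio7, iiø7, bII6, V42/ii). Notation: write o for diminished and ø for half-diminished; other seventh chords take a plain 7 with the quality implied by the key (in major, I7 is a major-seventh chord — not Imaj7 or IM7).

bIII

Stacked in thirds the chord is E-G#-B: a major triad on E.
E is the lowered third degree of C# major (diatonic 3 would be E#). This is a major triad on the lowered third degree, borrowed from the parallel minor.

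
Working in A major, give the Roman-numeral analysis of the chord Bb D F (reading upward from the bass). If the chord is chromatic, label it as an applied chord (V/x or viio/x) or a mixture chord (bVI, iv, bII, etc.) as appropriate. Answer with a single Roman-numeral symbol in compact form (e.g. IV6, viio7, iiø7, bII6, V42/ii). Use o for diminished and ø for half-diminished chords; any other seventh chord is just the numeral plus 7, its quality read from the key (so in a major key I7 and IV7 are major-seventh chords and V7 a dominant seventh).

bII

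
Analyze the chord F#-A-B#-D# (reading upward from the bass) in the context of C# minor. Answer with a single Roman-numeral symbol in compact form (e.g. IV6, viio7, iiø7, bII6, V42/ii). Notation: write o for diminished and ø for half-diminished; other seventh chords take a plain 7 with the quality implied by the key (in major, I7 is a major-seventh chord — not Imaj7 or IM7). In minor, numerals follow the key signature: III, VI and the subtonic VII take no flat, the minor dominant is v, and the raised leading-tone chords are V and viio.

viio43

The pitches B#-D#-F#-A form a fully diminished seventh chord rooted on B#.
B# is scale degree 7 in C# minor, and a fully diminished seventh chord on that degree is written viio7.
With F# in the bass the chord is in second inversion, so the figured bass is 43.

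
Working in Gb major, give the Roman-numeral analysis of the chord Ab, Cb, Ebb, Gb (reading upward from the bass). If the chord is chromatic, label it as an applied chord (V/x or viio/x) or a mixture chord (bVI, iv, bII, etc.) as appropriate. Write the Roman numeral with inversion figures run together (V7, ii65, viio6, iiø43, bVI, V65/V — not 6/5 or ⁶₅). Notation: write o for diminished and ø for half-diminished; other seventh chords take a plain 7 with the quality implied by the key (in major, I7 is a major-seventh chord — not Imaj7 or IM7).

iiø7

Stacked in thirds the chord is Ab-Cb-Ebb-Gb: a half-diminished seventh chord on Ab.
Ab is the second degree of Gb major. This is the half-diminished supertonic seventh, borrowed from the parallel minor.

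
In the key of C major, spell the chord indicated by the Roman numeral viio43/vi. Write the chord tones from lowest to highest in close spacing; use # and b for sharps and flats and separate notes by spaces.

D F G# B

The slash marks an applied leading-tone chord: viio of vi. In C major, vi is A, so the leading tone to it is G#, a half step below.
Building a fully diminished seventh chord on G# gives G#-B-D-F.
With the 43 figure the chord is in second inversion; from the bass D upward in close position it reads D-F-G#-B.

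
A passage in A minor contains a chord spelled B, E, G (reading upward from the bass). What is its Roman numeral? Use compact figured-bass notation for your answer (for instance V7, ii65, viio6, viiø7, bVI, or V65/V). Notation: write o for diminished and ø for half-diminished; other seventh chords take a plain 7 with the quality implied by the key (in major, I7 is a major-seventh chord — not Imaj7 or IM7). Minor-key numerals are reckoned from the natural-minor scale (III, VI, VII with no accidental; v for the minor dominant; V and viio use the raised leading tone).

The pitches E-G-B form a minor triad rooted on E.
E is scale degree 5 in A minor, and a minor triad on that degree is written v.
With B in the bass the chord is in second inversion, so the figured bass is 64.

v64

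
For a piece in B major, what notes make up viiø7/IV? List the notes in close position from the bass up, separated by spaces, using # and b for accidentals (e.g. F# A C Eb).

D# F# A C#

viiø7/IV is a secondary leading-tone chord. The target IV is E in B major; the applied chord is rooted a semitone below, on D#.
Building a half-diminished seventh chord on D# gives D#-F#-A-C#.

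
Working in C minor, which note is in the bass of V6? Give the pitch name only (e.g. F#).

B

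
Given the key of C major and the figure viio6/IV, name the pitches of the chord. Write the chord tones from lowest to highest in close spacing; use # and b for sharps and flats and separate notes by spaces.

G Bb E

viio6/IV is a secondary leading-tone chord. The target IV is F in C major; the applied chord is rooted a semitone below, on E.
Building a diminished triad on E gives E-G-Bb.
The figured bass 6 indicates first inversion, placing the third (G) in the bass: G-Bb-E.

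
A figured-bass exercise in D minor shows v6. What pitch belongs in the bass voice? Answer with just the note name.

v in D minor has root A; the chord is A-C-E.
The figure 6 means first inversion — the third is in the bass.

C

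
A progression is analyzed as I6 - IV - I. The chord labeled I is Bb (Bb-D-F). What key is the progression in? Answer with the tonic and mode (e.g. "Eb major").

The chord Bb is a major triad rooted on Bb; its label is I.
If Bb is scale degree 1 and the mode makes that degree carry a major triad, the tonic is Bb and the mode is major.

Bb major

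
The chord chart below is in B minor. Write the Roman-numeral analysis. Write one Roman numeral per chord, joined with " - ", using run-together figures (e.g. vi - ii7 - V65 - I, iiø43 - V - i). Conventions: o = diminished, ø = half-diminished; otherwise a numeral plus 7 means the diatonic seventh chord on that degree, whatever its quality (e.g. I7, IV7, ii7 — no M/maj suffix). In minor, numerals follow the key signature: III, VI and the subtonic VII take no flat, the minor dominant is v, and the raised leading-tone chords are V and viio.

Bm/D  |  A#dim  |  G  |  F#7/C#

i6 - viio - VI - V43

Bm/D has root B, degree 1 in B minor, so i6.
A#dim: root A# is the leading tone; diminished triad there is viio.
G: major triad on G = scale degree 6 → VI.
F#7/C#: root F# is the dominant; dominant seventh chord there is V43.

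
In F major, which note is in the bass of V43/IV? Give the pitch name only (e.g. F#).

C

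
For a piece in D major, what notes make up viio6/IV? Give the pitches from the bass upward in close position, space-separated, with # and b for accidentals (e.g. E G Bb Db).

A C F#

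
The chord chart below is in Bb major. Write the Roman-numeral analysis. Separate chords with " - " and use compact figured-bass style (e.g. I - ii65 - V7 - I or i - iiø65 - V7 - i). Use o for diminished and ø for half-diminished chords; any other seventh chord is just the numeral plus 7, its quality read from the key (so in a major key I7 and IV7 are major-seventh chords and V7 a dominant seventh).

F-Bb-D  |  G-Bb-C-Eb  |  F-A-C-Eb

F-Bb-D: major triad on Bb = scale degree 1 → I64.
G-Bb-C-Eb: minor seventh chord on C = scale degree 2 → ii43.
F-A-C-Eb: dominant seventh chord on F = scale degree 5 → V7.

I64 - ii43 - V7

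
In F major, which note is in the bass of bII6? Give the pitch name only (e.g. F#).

bII in F major has root Gb; the chord is Gb-Bb-Db.
The figure 6 means first inversion — the third is in the bass.

Bb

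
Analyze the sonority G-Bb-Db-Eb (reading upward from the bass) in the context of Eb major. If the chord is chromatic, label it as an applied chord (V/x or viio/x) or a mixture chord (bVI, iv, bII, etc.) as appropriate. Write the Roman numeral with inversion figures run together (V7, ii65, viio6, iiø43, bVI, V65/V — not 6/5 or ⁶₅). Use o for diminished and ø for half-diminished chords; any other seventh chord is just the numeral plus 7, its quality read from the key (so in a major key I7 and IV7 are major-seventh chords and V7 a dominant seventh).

The pitches Eb-G-Bb-Db form a dominant seventh chord rooted on Eb.
Eb is not a diatonic chord root with this quality in Eb major, but it lies a perfect fifth above Ab (IV), so the chord functions as an applied dominant of IV.
With G in the bass the chord is in first inversion, so the figured bass is 65.

V65/IV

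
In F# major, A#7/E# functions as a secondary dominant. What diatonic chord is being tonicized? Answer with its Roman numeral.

vi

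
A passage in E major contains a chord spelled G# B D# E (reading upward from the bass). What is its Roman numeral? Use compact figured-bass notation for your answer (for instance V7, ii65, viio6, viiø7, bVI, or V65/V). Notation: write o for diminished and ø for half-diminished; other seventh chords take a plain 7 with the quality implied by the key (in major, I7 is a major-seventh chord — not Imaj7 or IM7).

I65

The pitches E-G#-B-D# form a major seventh chord rooted on E.
E is scale degree 1 in E major, and a major seventh chord on that degree is written I7.
With G# in the bass the chord is in first inversion, so the figured bass is 65.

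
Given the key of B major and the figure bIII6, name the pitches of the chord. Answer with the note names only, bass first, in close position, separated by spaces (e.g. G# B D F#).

F# A D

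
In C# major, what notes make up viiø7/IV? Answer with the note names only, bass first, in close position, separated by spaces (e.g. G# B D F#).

E# G# B D#

The slash marks an applied leading-tone chord: viio of IV. In C# major, IV is F#, so the leading tone to it is E#, a half step below.
Building a half-diminished seventh chord on E# gives E#-G#-B-D#.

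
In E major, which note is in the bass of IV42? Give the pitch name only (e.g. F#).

G#

IV in E major has root A; the chord is A-C#-E-G#.
The figure 42 means third inversion — the seventh is in the bass.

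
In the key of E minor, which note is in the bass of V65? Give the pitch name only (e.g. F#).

D#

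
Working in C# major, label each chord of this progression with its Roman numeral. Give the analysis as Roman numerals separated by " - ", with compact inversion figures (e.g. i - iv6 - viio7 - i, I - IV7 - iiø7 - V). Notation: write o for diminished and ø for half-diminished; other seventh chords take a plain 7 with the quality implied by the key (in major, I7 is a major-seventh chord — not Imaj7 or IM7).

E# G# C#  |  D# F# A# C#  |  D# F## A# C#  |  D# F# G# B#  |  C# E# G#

E#-G#-C#: major triad on C# = scale degree 1 → I6.
D#-F#-A#-C#: minor seventh chord on D# = scale degree 2 → ii7.
D#-F##-A#-C#: chromatic; D# is V of V, so V7/V.
D#-F#-G#-B# has root G#, degree 5 in C# major, so V43.
C#-E#-G#: root C# is the tonic; major triad there is I.

I6 - ii7 - V7/V - V43 - I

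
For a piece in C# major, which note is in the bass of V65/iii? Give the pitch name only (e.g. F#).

The applied chord V65/iii is rooted on B#: B#-D##-F##-A#.
The figure 65 means first inversion — the third is in the bass.

D##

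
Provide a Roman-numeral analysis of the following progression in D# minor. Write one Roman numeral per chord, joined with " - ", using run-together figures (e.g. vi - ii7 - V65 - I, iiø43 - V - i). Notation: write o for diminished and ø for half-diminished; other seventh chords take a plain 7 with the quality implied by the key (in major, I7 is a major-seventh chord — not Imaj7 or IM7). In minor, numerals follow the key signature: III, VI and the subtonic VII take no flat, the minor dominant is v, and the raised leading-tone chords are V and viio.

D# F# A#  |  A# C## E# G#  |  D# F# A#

i - V7 - i

D#-F#-A# has root D#, degree 1 in D# minor, so i.
A#-C##-E#-G#: root A# is the dominant; dominant seventh chord there is V7.
D#-F#-A#: minor triad on D# = scale degree 1 → i.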